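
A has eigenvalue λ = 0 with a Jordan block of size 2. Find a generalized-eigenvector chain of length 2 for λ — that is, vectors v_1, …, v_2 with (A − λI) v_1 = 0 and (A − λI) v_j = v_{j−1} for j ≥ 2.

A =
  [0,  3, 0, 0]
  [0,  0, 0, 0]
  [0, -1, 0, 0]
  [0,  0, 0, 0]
A Jordan chain for λ = 0 of length 2:
v_1 = (3, 0, -1, 0)ᵀ
v_2 = (0, 1, 0, 0)ᵀ

Let N = A − (0)·I. We want v_2 with N^2 v_2 = 0 but N^1 v_2 ≠ 0; then v_{j-1} := N · v_j for j = 2, …, 2.

Pick v_2 = (0, 1, 0, 0)ᵀ.
Then v_1 = N · v_2 = (3, 0, -1, 0)ᵀ.

Sanity check: (A − (0)·I) v_1 = (0, 0, 0, 0)ᵀ = 0. ✓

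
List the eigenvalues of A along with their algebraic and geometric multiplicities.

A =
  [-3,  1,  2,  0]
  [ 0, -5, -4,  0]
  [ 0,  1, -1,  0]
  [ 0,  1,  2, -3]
λ = -3: alg = 4, geom = 3

Step 1 — factor the characteristic polynomial to read off the algebraic multiplicities:
  χ_A(x) = (x + 3)^4

Step 2 — compute geometric multiplicities via the rank-nullity identity g(λ) = n − rank(A − λI):
  rank(A − (-3)·I) = 1, so dim ker(A − (-3)·I) = n − 1 = 3

Summary:
  λ = -3: algebraic multiplicity = 4, geometric multiplicity = 3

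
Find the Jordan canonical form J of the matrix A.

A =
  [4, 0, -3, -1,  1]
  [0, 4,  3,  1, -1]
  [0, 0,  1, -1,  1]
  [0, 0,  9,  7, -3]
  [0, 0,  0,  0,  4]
J_2(4) ⊕ J_1(4) ⊕ J_1(4) ⊕ J_1(4)

The characteristic polynomial is
  det(x·I − A) = x^5 - 20*x^4 + 160*x^3 - 640*x^2 + 1280*x - 1024 = (x - 4)^5

Eigenvalues and multiplicities (the geometric multiplicity of λ is n − rank(A − λI), which equals the number of Jordan blocks for λ):
  λ = 4: algebraic multiplicity = 5, geometric multiplicity = 4

Determining the block sizes for each eigenvalue:
  λ = 4: 4 blocks summing to 5 forces exactly one block of size 2 and the rest size 1 → block sizes [2, 1, 1, 1]

Assembling the blocks gives a Jordan form
J =
  [4, 1, 0, 0, 0]
  [0, 4, 0, 0, 0]
  [0, 0, 4, 0, 0]
  [0, 0, 0, 4, 0]
  [0, 0, 0, 0, 4]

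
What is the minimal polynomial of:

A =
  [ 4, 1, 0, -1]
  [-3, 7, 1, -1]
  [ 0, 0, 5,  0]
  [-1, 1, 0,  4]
x^3 - 15*x^2 + 75*x - 125

The characteristic polynomial is χ_A(x) = (x - 5)^4, so the eigenvalues are known. The minimal polynomial is
  m_A(x) = Π_λ (x − λ)^{k_λ}
where k_λ is the size of the *largest* Jordan block for λ (equivalently, the smallest k with (A − λI)^k v = 0 for every generalised eigenvector v of λ).

  λ = 5: largest Jordan block has size 3, contributing (x − 5)^3

So m_A(x) = (x - 5)^3 = x^3 - 15*x^2 + 75*x - 125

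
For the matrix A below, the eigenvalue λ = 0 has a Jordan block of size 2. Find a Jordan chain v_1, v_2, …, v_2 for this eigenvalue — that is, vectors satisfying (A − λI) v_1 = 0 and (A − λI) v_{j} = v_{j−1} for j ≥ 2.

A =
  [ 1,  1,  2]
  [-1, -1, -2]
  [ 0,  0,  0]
A Jordan chain for λ = 0 of length 2:
v_1 = (1, -1, 0)ᵀ
v_2 = (1, 0, 0)ᵀ

Let N = A − (0)·I. We want v_2 with N^2 v_2 = 0 but N^1 v_2 ≠ 0; then v_{j-1} := N · v_j for j = 2, …, 2.

Pick v_2 = (1, 0, 0)ᵀ.
Then v_1 = N · v_2 = (1, -1, 0)ᵀ.

Sanity check: (A − (0)·I) v_1 = (0, 0, 0)ᵀ = 0. ✓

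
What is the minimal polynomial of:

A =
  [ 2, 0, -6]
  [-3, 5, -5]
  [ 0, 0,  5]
x^3 - 12*x^2 + 45*x - 50

The characteristic polynomial is χ_A(x) = (x - 5)^2*(x - 2), so the eigenvalues are known. The minimal polynomial is
  m_A(x) = Π_λ (x − λ)^{k_λ}
where k_λ is the size of the *largest* Jordan block for λ (equivalently, the smallest k with (A − λI)^k v = 0 for every generalised eigenvector v of λ).

  λ = 2: largest Jordan block has size 1, contributing (x − 2)
  λ = 5: largest Jordan block has size 2, contributing (x − 5)^2

So m_A(x) = (x - 5)^2*(x - 2) = x^3 - 12*x^2 + 45*x - 50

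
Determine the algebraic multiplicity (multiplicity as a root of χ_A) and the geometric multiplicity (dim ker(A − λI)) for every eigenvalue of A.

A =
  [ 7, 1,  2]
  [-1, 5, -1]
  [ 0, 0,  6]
λ = 6: alg = 3, geom = 1

Step 1 — factor the characteristic polynomial to read off the algebraic multiplicities:
  χ_A(x) = (x - 6)^3

Step 2 — compute geometric multiplicities via the rank-nullity identity g(λ) = n − rank(A − λI):
  rank(A − (6)·I) = 2, so dim ker(A − (6)·I) = n − 2 = 1

Summary:
  λ = 6: algebraic multiplicity = 3, geometric multiplicity = 1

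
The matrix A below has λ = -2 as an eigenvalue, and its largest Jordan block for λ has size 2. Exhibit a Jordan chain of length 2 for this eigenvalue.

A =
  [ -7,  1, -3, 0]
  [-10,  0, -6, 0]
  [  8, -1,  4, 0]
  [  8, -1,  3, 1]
A Jordan chain for λ = -2 of length 2:
v_1 = (1, 2, -1, -1)ᵀ
v_2 = (0, 1, 0, 0)ᵀ

Let N = A − (-2)·I. We want v_2 with N^2 v_2 = 0 but N^1 v_2 ≠ 0; then v_{j-1} := N · v_j for j = 2, …, 2.

Pick v_2 = (0, 1, 0, 0)ᵀ.
Then v_1 = N · v_2 = (1, 2, -1, -1)ᵀ.

Sanity check: (A − (-2)·I) v_1 = (0, 0, 0, 0)ᵀ = 0. ✓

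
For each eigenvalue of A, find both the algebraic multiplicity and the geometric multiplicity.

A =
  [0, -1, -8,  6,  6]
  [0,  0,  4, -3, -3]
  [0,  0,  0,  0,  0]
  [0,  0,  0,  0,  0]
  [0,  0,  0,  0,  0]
λ = 0: alg = 5, geom = 3

Step 1 — factor the characteristic polynomial to read off the algebraic multiplicities:
  χ_A(x) = x^5

Step 2 — compute geometric multiplicities via the rank-nullity identity g(λ) = n − rank(A − λI):
  rank(A − (0)·I) = 2, so dim ker(A − (0)·I) = n − 2 = 3

Summary:
  λ = 0: algebraic multiplicity = 5, geometric multiplicity = 3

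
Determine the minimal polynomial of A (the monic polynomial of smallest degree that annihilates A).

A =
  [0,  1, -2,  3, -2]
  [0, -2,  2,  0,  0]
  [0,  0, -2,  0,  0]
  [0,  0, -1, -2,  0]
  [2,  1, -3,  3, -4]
x^3 + 6*x^2 + 12*x + 8

The characteristic polynomial is χ_A(x) = (x + 2)^5, so the eigenvalues are known. The minimal polynomial is
  m_A(x) = Π_λ (x − λ)^{k_λ}
where k_λ is the size of the *largest* Jordan block for λ (equivalently, the smallest k with (A − λI)^k v = 0 for every generalised eigenvector v of λ).

  λ = -2: largest Jordan block has size 3, contributing (x + 2)^3

So m_A(x) = (x + 2)^3 = x^3 + 6*x^2 + 12*x + 8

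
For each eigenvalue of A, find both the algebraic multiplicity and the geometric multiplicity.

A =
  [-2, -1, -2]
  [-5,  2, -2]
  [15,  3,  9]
λ = 3: alg = 3, geom = 2

Step 1 — factor the characteristic polynomial to read off the algebraic multiplicities:
  χ_A(x) = (x - 3)^3

Step 2 — compute geometric multiplicities via the rank-nullity identity g(λ) = n − rank(A − λI):
  rank(A − (3)·I) = 1, so dim ker(A − (3)·I) = n − 1 = 2

Summary:
  λ = 3: algebraic multiplicity = 3, geometric multiplicity = 2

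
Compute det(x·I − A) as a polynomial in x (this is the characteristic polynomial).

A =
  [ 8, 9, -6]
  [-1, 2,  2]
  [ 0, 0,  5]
x^3 - 15*x^2 + 75*x - 125

Expanding det(x·I − A) (e.g. by cofactor expansion or by noting that A is similar to its Jordan form J, which has the same characteristic polynomial as A) gives
  χ_A(x) = x^3 - 15*x^2 + 75*x - 125
which factors as (x - 5)^3. The eigenvalues (with algebraic multiplicities) are λ = 5 with multiplicity 3.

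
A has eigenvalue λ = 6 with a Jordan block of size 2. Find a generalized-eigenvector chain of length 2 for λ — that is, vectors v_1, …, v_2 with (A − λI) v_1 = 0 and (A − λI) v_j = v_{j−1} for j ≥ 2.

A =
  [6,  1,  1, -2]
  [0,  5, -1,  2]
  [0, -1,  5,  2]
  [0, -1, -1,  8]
A Jordan chain for λ = 6 of length 2:
v_1 = (1, -1, -1, -1)ᵀ
v_2 = (0, 1, 0, 0)ᵀ

Let N = A − (6)·I. We want v_2 with N^2 v_2 = 0 but N^1 v_2 ≠ 0; then v_{j-1} := N · v_j for j = 2, …, 2.

Pick v_2 = (0, 1, 0, 0)ᵀ.
Then v_1 = N · v_2 = (1, -1, -1, -1)ᵀ.

Sanity check: (A − (6)·I) v_1 = (0, 0, 0, 0)ᵀ = 0. ✓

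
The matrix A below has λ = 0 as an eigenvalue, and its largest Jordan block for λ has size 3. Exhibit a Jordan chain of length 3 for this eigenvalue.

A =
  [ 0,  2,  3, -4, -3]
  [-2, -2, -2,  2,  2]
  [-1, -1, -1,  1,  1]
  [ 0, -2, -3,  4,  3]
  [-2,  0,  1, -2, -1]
A Jordan chain for λ = 0 of length 3:
v_1 = (-1, 2, 1, 1, 1)ᵀ
v_2 = (0, -2, -1, 0, -2)ᵀ
v_3 = (1, 0, 0, 0, 0)ᵀ

Let N = A − (0)·I. We want v_3 with N^3 v_3 = 0 but N^2 v_3 ≠ 0; then v_{j-1} := N · v_j for j = 3, …, 2.

Pick v_3 = (1, 0, 0, 0, 0)ᵀ.
Then v_2 = N · v_3 = (0, -2, -1, 0, -2)ᵀ.
Then v_1 = N · v_2 = (-1, 2, 1, 1, 1)ᵀ.

Sanity check: (A − (0)·I) v_1 = (0, 0, 0, 0, 0)ᵀ = 0. ✓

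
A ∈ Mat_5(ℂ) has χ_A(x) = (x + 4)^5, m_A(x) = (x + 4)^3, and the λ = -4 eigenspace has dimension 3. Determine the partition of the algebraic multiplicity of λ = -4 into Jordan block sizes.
Block sizes for λ = -4: [3, 1, 1]

Step 1 — from the characteristic polynomial, algebraic multiplicity of λ = -4 is 5. From dim ker(A − (-4)·I) = 3, there are exactly 3 Jordan blocks for λ = -4.
Step 2 — from the minimal polynomial, the factor (x + 4)^3 tells us the largest block for λ = -4 has size 3.
Step 3 — with total size 5, 3 blocks, and largest block 3, the block sizes (in nonincreasing order) are [3, 1, 1].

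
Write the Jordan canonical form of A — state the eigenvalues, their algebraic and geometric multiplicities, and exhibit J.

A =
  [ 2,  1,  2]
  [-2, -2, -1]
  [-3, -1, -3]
J_3(-1)

The characteristic polynomial is
  det(x·I − A) = x^3 + 3*x^2 + 3*x + 1 = (x + 1)^3

Eigenvalues and multiplicities (the geometric multiplicity of λ is n − rank(A − λI), which equals the number of Jordan blocks for λ):
  λ = -1: algebraic multiplicity = 3, geometric multiplicity = 1

Determining the block sizes for each eigenvalue:
  λ = -1: one block (gm = 1), so the single block has size am = 3 → block sizes [3]

Assembling the blocks gives a Jordan form
J =
  [-1,  1,  0]
  [ 0, -1,  1]
  [ 0,  0, -1]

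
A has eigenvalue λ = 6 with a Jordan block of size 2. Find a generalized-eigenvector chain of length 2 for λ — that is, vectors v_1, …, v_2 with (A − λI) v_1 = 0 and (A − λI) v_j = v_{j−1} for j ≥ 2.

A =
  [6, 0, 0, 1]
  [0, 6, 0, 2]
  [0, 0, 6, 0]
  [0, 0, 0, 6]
A Jordan chain for λ = 6 of length 2:
v_1 = (1, 2, 0, 0)ᵀ
v_2 = (0, 0, 0, 1)ᵀ

Let N = A − (6)·I. We want v_2 with N^2 v_2 = 0 but N^1 v_2 ≠ 0; then v_{j-1} := N · v_j for j = 2, …, 2.

Pick v_2 = (0, 0, 0, 1)ᵀ.
Then v_1 = N · v_2 = (1, 2, 0, 0)ᵀ.

Sanity check: (A − (6)·I) v_1 = (0, 0, 0, 0)ᵀ = 0. ✓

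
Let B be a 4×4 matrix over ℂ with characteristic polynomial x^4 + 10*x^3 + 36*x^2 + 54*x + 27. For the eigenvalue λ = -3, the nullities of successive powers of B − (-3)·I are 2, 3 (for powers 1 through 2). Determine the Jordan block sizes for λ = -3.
Block sizes for λ = -3: [2, 1]

From the dimensions of kernels of powers, the number of Jordan blocks of size at least j is d_j − d_{j−1} where d_j = dim ker(N^j) (with d_0 = 0). Computing the differences gives [2, 1].
The number of blocks of size exactly k is (#blocks of size ≥ k) − (#blocks of size ≥ k + 1), so the partition is: 1 block(s) of size 1, 1 block(s) of size 2.
In nonincreasing order the block sizes are [2, 1].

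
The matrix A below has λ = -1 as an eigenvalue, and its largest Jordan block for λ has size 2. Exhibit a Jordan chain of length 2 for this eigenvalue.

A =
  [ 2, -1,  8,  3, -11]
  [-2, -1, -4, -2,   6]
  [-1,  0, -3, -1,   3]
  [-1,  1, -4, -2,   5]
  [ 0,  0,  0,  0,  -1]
A Jordan chain for λ = -1 of length 2:
v_1 = (3, -2, -1, -1, 0)ᵀ
v_2 = (1, 0, 0, 0, 0)ᵀ

Let N = A − (-1)·I. We want v_2 with N^2 v_2 = 0 but N^1 v_2 ≠ 0; then v_{j-1} := N · v_j for j = 2, …, 2.

Pick v_2 = (1, 0, 0, 0, 0)ᵀ.
Then v_1 = N · v_2 = (3, -2, -1, -1, 0)ᵀ.

Sanity check: (A − (-1)·I) v_1 = (0, 0, 0, 0, 0)ᵀ = 0. ✓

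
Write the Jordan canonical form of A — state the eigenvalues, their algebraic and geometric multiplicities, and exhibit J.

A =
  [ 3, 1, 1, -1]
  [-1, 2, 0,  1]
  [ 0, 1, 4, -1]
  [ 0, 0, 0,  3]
J_3(3) ⊕ J_1(3)

The characteristic polynomial is
  det(x·I − A) = x^4 - 12*x^3 + 54*x^2 - 108*x + 81 = (x - 3)^4

Eigenvalues and multiplicities (the geometric multiplicity of λ is n − rank(A − λI), which equals the number of Jordan blocks for λ):
  λ = 3: algebraic multiplicity = 4, geometric multiplicity = 2

Determining the block sizes for each eigenvalue:
  λ = 3: with am = 4 and gm = 2, the partition is not yet determined (e.g. several partitions of 4 into 2 parts exist). Let N = A − (3)·I. Computing rank(N^1) = 2, rank(N^2) = 1, rank(N^3) = 0; the number of blocks of size ≥ j is rank(N^{j−1}) − rank(N^j), giving [2, 1, 1]. So we have 1 block(s) of size 3, 1 block(s) of size 1 → block sizes [3, 1]

Assembling the blocks gives a Jordan form
J =
  [3, 1, 0, 0]
  [0, 3, 1, 0]
  [0, 0, 3, 0]
  [0, 0, 0, 3]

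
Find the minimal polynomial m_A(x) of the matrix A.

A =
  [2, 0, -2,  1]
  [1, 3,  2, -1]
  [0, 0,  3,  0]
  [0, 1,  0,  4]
x^3 - 9*x^2 + 27*x - 27

The characteristic polynomial is χ_A(x) = (x - 3)^4, so the eigenvalues are known. The minimal polynomial is
  m_A(x) = Π_λ (x − λ)^{k_λ}
where k_λ is the size of the *largest* Jordan block for λ (equivalently, the smallest k with (A − λI)^k v = 0 for every generalised eigenvector v of λ).

  λ = 3: largest Jordan block has size 3, contributing (x − 3)^3

So m_A(x) = (x - 3)^3 = x^3 - 9*x^2 + 27*x - 27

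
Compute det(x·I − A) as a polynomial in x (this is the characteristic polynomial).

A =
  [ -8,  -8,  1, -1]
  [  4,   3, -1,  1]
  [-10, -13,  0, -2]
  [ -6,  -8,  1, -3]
x^4 + 8*x^3 + 24*x^2 + 32*x + 16

Expanding det(x·I − A) (e.g. by cofactor expansion or by noting that A is similar to its Jordan form J, which has the same characteristic polynomial as A) gives
  χ_A(x) = x^4 + 8*x^3 + 24*x^2 + 32*x + 16
which factors as (x + 2)^4. The eigenvalues (with algebraic multiplicities) are λ = -2 with multiplicity 4.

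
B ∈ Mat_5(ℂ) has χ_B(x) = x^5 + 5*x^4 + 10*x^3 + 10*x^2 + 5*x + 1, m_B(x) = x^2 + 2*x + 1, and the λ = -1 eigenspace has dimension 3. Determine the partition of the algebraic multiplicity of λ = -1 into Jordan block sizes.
Block sizes for λ = -1: [2, 2, 1]

Step 1 — from the characteristic polynomial, algebraic multiplicity of λ = -1 is 5. From dim ker(B − (-1)·I) = 3, there are exactly 3 Jordan blocks for λ = -1.
Step 2 — from the minimal polynomial, the factor (x + 1)^2 tells us the largest block for λ = -1 has size 2.
Step 3 — with total size 5, 3 blocks, and largest block 2, the block sizes (in nonincreasing order) are [2, 2, 1].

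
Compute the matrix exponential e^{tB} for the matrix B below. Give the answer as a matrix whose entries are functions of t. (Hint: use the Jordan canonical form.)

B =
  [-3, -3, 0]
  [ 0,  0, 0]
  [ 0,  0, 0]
e^{tB} =
  [exp(-3*t), -1 + exp(-3*t), 0]
  [0, 1, 0]
  [0, 0, 1]

Strategy: write B = P · J · P⁻¹ where J is a Jordan canonical form, so e^{tB} = P · e^{tJ} · P⁻¹, and e^{tJ} can be computed block-by-block.

B has Jordan form
J =
  [-3, 0, 0]
  [ 0, 0, 0]
  [ 0, 0, 0]
(up to reordering of blocks).

Per-block formulas:
  For a 1×1 block at λ = -3: exp(t · [-3]) = [e^(-3t)].
  For a 1×1 block at λ = 0: exp(t · [0]) = [e^(0t)].

After assembling e^{tJ} and conjugating by P, we get:

e^{tB} =
  [exp(-3*t), -1 + exp(-3*t), 0]
  [0, 1, 0]
  [0, 0, 1]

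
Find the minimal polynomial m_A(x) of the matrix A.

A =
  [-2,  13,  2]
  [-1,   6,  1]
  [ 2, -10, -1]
x^3 - 3*x^2 + 3*x - 1

The characteristic polynomial is χ_A(x) = (x - 1)^3, so the eigenvalues are known. The minimal polynomial is
  m_A(x) = Π_λ (x − λ)^{k_λ}
where k_λ is the size of the *largest* Jordan block for λ (equivalently, the smallest k with (A − λI)^k v = 0 for every generalised eigenvector v of λ).

  λ = 1: largest Jordan block has size 3, contributing (x − 1)^3

So m_A(x) = (x - 1)^3 = x^3 - 3*x^2 + 3*x - 1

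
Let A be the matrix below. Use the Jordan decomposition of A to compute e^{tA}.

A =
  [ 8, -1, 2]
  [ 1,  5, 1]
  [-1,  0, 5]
e^{tA} =
  [t^2*exp(6*t)/2 + 2*t*exp(6*t) + exp(6*t), -t^2*exp(6*t)/2 - t*exp(6*t), t^2*exp(6*t)/2 + 2*t*exp(6*t)]
  [t*exp(6*t), -t*exp(6*t) + exp(6*t), t*exp(6*t)]
  [-t^2*exp(6*t)/2 - t*exp(6*t), t^2*exp(6*t)/2, -t^2*exp(6*t)/2 - t*exp(6*t) + exp(6*t)]

Strategy: write A = P · J · P⁻¹ where J is a Jordan canonical form, so e^{tA} = P · e^{tJ} · P⁻¹, and e^{tJ} can be computed block-by-block.

A has Jordan form
J =
  [6, 1, 0]
  [0, 6, 1]
  [0, 0, 6]
(up to reordering of blocks).

Per-block formulas:
  For a 3×3 Jordan block J_3(6): exp(t · J_3(6)) = e^(6t)·(I + t·N + (t^2/2)·N^2), where N is the 3×3 nilpotent shift.

After assembling e^{tJ} and conjugating by P, we get:

e^{tA} =
  [t^2*exp(6*t)/2 + 2*t*exp(6*t) + exp(6*t), -t^2*exp(6*t)/2 - t*exp(6*t), t^2*exp(6*t)/2 + 2*t*exp(6*t)]
  [t*exp(6*t), -t*exp(6*t) + exp(6*t), t*exp(6*t)]
  [-t^2*exp(6*t)/2 - t*exp(6*t), t^2*exp(6*t)/2, -t^2*exp(6*t)/2 - t*exp(6*t) + exp(6*t)]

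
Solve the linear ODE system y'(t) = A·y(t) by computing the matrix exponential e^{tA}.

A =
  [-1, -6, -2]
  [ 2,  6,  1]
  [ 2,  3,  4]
e^{tA} =
  [-4*t*exp(3*t) + exp(3*t), -6*t*exp(3*t), -2*t*exp(3*t)]
  [2*t*exp(3*t), 3*t*exp(3*t) + exp(3*t), t*exp(3*t)]
  [2*t*exp(3*t), 3*t*exp(3*t), t*exp(3*t) + exp(3*t)]

Strategy: write A = P · J · P⁻¹ where J is a Jordan canonical form, so e^{tA} = P · e^{tJ} · P⁻¹, and e^{tJ} can be computed block-by-block.

A has Jordan form
J =
  [3, 1, 0]
  [0, 3, 0]
  [0, 0, 3]
(up to reordering of blocks).

Per-block formulas:
  For a 2×2 Jordan block J_2(3): exp(t · J_2(3)) = e^(3t)·(I + t·N), where N is the 2×2 nilpotent shift.
  For a 1×1 block at λ = 3: exp(t · [3]) = [e^(3t)].

After assembling e^{tJ} and conjugating by P, we get:

e^{tA} =
  [-4*t*exp(3*t) + exp(3*t), -6*t*exp(3*t), -2*t*exp(3*t)]
  [2*t*exp(3*t), 3*t*exp(3*t) + exp(3*t), t*exp(3*t)]
  [2*t*exp(3*t), 3*t*exp(3*t), t*exp(3*t) + exp(3*t)]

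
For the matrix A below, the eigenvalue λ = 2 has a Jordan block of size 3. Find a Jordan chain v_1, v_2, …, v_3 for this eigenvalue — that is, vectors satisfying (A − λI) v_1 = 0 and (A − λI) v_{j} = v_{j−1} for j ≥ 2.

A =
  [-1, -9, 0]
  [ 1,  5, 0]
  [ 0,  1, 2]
A Jordan chain for λ = 2 of length 3:
v_1 = (0, 0, 1)ᵀ
v_2 = (-3, 1, 0)ᵀ
v_3 = (1, 0, 0)ᵀ

Let N = A − (2)·I. We want v_3 with N^3 v_3 = 0 but N^2 v_3 ≠ 0; then v_{j-1} := N · v_j for j = 3, …, 2.

Pick v_3 = (1, 0, 0)ᵀ.
Then v_2 = N · v_3 = (-3, 1, 0)ᵀ.
Then v_1 = N · v_2 = (0, 0, 1)ᵀ.

Sanity check: (A − (2)·I) v_1 = (0, 0, 0)ᵀ = 0. ✓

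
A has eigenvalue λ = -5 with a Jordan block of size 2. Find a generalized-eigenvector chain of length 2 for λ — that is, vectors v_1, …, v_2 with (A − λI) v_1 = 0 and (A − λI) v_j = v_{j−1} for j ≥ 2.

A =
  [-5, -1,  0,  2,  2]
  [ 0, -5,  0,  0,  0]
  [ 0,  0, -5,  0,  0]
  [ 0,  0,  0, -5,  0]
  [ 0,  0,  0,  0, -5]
A Jordan chain for λ = -5 of length 2:
v_1 = (-1, 0, 0, 0, 0)ᵀ
v_2 = (0, 1, 0, 0, 0)ᵀ

Let N = A − (-5)·I. We want v_2 with N^2 v_2 = 0 but N^1 v_2 ≠ 0; then v_{j-1} := N · v_j for j = 2, …, 2.

Pick v_2 = (0, 1, 0, 0, 0)ᵀ.
Then v_1 = N · v_2 = (-1, 0, 0, 0, 0)ᵀ.

Sanity check: (A − (-5)·I) v_1 = (0, 0, 0, 0, 0)ᵀ = 0. ✓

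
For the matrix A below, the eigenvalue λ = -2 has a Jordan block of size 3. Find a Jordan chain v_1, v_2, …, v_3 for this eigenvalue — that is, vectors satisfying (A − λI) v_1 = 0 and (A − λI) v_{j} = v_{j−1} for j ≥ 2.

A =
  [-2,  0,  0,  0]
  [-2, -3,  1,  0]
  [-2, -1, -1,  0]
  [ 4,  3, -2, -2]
A Jordan chain for λ = -2 of length 3:
v_1 = (0, 0, 0, -2)ᵀ
v_2 = (0, -2, -2, 4)ᵀ
v_3 = (1, 0, 0, 0)ᵀ

Let N = A − (-2)·I. We want v_3 with N^3 v_3 = 0 but N^2 v_3 ≠ 0; then v_{j-1} := N · v_j for j = 3, …, 2.

Pick v_3 = (1, 0, 0, 0)ᵀ.
Then v_2 = N · v_3 = (0, -2, -2, 4)ᵀ.
Then v_1 = N · v_2 = (0, 0, 0, -2)ᵀ.

Sanity check: (A − (-2)·I) v_1 = (0, 0, 0, 0)ᵀ = 0. ✓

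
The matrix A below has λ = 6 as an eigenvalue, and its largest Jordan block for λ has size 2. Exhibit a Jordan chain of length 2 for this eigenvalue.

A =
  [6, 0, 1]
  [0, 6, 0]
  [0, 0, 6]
A Jordan chain for λ = 6 of length 2:
v_1 = (1, 0, 0)ᵀ
v_2 = (0, 0, 1)ᵀ

Let N = A − (6)·I. We want v_2 with N^2 v_2 = 0 but N^1 v_2 ≠ 0; then v_{j-1} := N · v_j for j = 2, …, 2.

Pick v_2 = (0, 0, 1)ᵀ.
Then v_1 = N · v_2 = (1, 0, 0)ᵀ.

Sanity check: (A − (6)·I) v_1 = (0, 0, 0)ᵀ = 0. ✓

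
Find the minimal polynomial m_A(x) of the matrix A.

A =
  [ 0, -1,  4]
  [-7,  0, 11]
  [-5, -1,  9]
x^3 - 9*x^2 + 24*x - 20

The characteristic polynomial is χ_A(x) = (x - 5)*(x - 2)^2, so the eigenvalues are known. The minimal polynomial is
  m_A(x) = Π_λ (x − λ)^{k_λ}
where k_λ is the size of the *largest* Jordan block for λ (equivalently, the smallest k with (A − λI)^k v = 0 for every generalised eigenvector v of λ).

  λ = 2: largest Jordan block has size 2, contributing (x − 2)^2
  λ = 5: largest Jordan block has size 1, contributing (x − 5)

So m_A(x) = (x - 5)*(x - 2)^2 = x^3 - 9*x^2 + 24*x - 20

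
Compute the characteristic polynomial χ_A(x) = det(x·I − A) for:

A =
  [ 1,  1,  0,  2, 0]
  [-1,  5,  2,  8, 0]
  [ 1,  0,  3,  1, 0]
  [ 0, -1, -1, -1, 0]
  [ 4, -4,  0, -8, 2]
x^5 - 10*x^4 + 40*x^3 - 80*x^2 + 80*x - 32

Expanding det(x·I − A) (e.g. by cofactor expansion or by noting that A is similar to its Jordan form J, which has the same characteristic polynomial as A) gives
  χ_A(x) = x^5 - 10*x^4 + 40*x^3 - 80*x^2 + 80*x - 32
which factors as (x - 2)^5. The eigenvalues (with algebraic multiplicities) are λ = 2 with multiplicity 5.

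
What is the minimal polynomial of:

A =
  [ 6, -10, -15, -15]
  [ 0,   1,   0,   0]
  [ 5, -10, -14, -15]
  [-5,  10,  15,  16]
x^2 - 7*x + 6

The characteristic polynomial is χ_A(x) = (x - 6)*(x - 1)^3, so the eigenvalues are known. The minimal polynomial is
  m_A(x) = Π_λ (x − λ)^{k_λ}
where k_λ is the size of the *largest* Jordan block for λ (equivalently, the smallest k with (A − λI)^k v = 0 for every generalised eigenvector v of λ).

  λ = 1: largest Jordan block has size 1, contributing (x − 1)
  λ = 6: largest Jordan block has size 1, contributing (x − 6)

So m_A(x) = (x - 6)*(x - 1) = x^2 - 7*x + 6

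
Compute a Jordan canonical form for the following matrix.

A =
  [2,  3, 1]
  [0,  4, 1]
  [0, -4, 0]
J_3(2)

The characteristic polynomial is
  det(x·I − A) = x^3 - 6*x^2 + 12*x - 8 = (x - 2)^3

Eigenvalues and multiplicities (the geometric multiplicity of λ is n − rank(A − λI), which equals the number of Jordan blocks for λ):
  λ = 2: algebraic multiplicity = 3, geometric multiplicity = 1

Determining the block sizes for each eigenvalue:
  λ = 2: one block (gm = 1), so the single block has size am = 3 → block sizes [3]

Assembling the blocks gives a Jordan form
J =
  [2, 1, 0]
  [0, 2, 1]
  [0, 0, 2]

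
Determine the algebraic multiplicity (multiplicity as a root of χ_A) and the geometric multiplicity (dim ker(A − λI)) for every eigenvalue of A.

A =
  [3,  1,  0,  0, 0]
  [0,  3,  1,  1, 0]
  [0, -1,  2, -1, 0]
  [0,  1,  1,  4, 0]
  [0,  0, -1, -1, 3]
λ = 3: alg = 5, geom = 3

Step 1 — factor the characteristic polynomial to read off the algebraic multiplicities:
  χ_A(x) = (x - 3)^5

Step 2 — compute geometric multiplicities via the rank-nullity identity g(λ) = n − rank(A − λI):
  rank(A − (3)·I) = 2, so dim ker(A − (3)·I) = n − 2 = 3

Summary:
  λ = 3: algebraic multiplicity = 5, geometric multiplicity = 3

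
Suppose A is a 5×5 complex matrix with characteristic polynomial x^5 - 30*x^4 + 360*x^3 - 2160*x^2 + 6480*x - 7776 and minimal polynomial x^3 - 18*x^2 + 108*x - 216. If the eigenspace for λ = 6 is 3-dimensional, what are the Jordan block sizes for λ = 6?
Block sizes for λ = 6: [3, 1, 1]

Step 1 — from the characteristic polynomial, algebraic multiplicity of λ = 6 is 5. From dim ker(A − (6)·I) = 3, there are exactly 3 Jordan blocks for λ = 6.
Step 2 — from the minimal polynomial, the factor (x − 6)^3 tells us the largest block for λ = 6 has size 3.
Step 3 — with total size 5, 3 blocks, and largest block 3, the block sizes (in nonincreasing order) are [3, 1, 1].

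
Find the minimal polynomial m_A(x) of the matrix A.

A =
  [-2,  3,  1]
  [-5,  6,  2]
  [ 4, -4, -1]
x^3 - 3*x^2 + 3*x - 1

The characteristic polynomial is χ_A(x) = (x - 1)^3, so the eigenvalues are known. The minimal polynomial is
  m_A(x) = Π_λ (x − λ)^{k_λ}
where k_λ is the size of the *largest* Jordan block for λ (equivalently, the smallest k with (A − λI)^k v = 0 for every generalised eigenvector v of λ).

  λ = 1: largest Jordan block has size 3, contributing (x − 1)^3

So m_A(x) = (x - 1)^3 = x^3 - 3*x^2 + 3*x - 1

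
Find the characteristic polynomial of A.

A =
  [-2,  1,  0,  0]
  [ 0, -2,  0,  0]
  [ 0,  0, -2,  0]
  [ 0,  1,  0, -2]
x^4 + 8*x^3 + 24*x^2 + 32*x + 16

Expanding det(x·I − A) (e.g. by cofactor expansion or by noting that A is similar to its Jordan form J, which has the same characteristic polynomial as A) gives
  χ_A(x) = x^4 + 8*x^3 + 24*x^2 + 32*x + 16
which factors as (x + 2)^4. The eigenvalues (with algebraic multiplicities) are λ = -2 with multiplicity 4.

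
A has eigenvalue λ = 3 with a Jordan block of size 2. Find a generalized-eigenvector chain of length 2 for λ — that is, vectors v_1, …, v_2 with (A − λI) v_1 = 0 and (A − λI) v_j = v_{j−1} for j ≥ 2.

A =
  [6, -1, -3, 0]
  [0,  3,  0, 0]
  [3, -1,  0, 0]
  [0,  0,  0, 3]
A Jordan chain for λ = 3 of length 2:
v_1 = (3, 0, 3, 0)ᵀ
v_2 = (1, 0, 0, 0)ᵀ

Let N = A − (3)·I. We want v_2 with N^2 v_2 = 0 but N^1 v_2 ≠ 0; then v_{j-1} := N · v_j for j = 2, …, 2.

Pick v_2 = (1, 0, 0, 0)ᵀ.
Then v_1 = N · v_2 = (3, 0, 3, 0)ᵀ.

Sanity check: (A − (3)·I) v_1 = (0, 0, 0, 0)ᵀ = 0. ✓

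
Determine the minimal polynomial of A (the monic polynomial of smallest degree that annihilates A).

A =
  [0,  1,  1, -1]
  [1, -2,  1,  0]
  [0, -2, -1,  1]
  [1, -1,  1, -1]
x^3 + 3*x^2 + 3*x + 1

The characteristic polynomial is χ_A(x) = (x + 1)^4, so the eigenvalues are known. The minimal polynomial is
  m_A(x) = Π_λ (x − λ)^{k_λ}
where k_λ is the size of the *largest* Jordan block for λ (equivalently, the smallest k with (A − λI)^k v = 0 for every generalised eigenvector v of λ).

  λ = -1: largest Jordan block has size 3, contributing (x + 1)^3

So m_A(x) = (x + 1)^3 = x^3 + 3*x^2 + 3*x + 1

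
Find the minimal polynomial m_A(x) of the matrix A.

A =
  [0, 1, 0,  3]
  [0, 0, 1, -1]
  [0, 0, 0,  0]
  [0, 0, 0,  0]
x^3

The characteristic polynomial is χ_A(x) = x^4, so the eigenvalues are known. The minimal polynomial is
  m_A(x) = Π_λ (x − λ)^{k_λ}
where k_λ is the size of the *largest* Jordan block for λ (equivalently, the smallest k with (A − λI)^k v = 0 for every generalised eigenvector v of λ).

  λ = 0: largest Jordan block has size 3, contributing (x − 0)^3

So m_A(x) = x^3 = x^3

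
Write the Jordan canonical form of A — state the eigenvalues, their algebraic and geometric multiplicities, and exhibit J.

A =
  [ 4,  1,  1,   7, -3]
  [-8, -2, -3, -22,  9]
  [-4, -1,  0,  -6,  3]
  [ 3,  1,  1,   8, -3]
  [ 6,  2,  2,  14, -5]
J_2(1) ⊕ J_2(1) ⊕ J_1(1)

The characteristic polynomial is
  det(x·I − A) = x^5 - 5*x^4 + 10*x^3 - 10*x^2 + 5*x - 1 = (x - 1)^5

Eigenvalues and multiplicities (the geometric multiplicity of λ is n − rank(A − λI), which equals the number of Jordan blocks for λ):
  λ = 1: algebraic multiplicity = 5, geometric multiplicity = 3

Determining the block sizes for each eigenvalue:
  λ = 1: with am = 5 and gm = 3, the partition is not yet determined (e.g. several partitions of 5 into 3 parts exist). Let N = A − (1)·I. Computing rank(N^1) = 2, rank(N^2) = 0; the number of blocks of size ≥ j is rank(N^{j−1}) − rank(N^j), giving [3, 2]. So we have 2 block(s) of size 2, 1 block(s) of size 1 → block sizes [2, 2, 1]

Assembling the blocks gives a Jordan form
J =
  [1, 1, 0, 0, 0]
  [0, 1, 0, 0, 0]
  [0, 0, 1, 1, 0]
  [0, 0, 0, 1, 0]
  [0, 0, 0, 0, 1]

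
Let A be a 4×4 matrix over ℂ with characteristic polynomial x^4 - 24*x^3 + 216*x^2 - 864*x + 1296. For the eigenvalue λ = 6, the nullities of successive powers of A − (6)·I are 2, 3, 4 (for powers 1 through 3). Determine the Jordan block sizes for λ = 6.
Block sizes for λ = 6: [3, 1]

From the dimensions of kernels of powers, the number of Jordan blocks of size at least j is d_j − d_{j−1} where d_j = dim ker(N^j) (with d_0 = 0). Computing the differences gives [2, 1, 1].
The number of blocks of size exactly k is (#blocks of size ≥ k) − (#blocks of size ≥ k + 1), so the partition is: 1 block(s) of size 1, 1 block(s) of size 3.
In nonincreasing order the block sizes are [3, 1].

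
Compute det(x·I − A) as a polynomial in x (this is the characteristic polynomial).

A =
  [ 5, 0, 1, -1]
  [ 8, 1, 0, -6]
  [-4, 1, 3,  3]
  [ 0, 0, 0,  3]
x^4 - 12*x^3 + 54*x^2 - 108*x + 81

Expanding det(x·I − A) (e.g. by cofactor expansion or by noting that A is similar to its Jordan form J, which has the same characteristic polynomial as A) gives
  χ_A(x) = x^4 - 12*x^3 + 54*x^2 - 108*x + 81
which factors as (x - 3)^4. The eigenvalues (with algebraic multiplicities) are λ = 3 with multiplicity 4.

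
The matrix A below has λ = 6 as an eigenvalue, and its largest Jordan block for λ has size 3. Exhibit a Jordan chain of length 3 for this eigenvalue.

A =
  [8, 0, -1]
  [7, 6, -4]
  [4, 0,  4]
A Jordan chain for λ = 6 of length 3:
v_1 = (0, -2, 0)ᵀ
v_2 = (2, 7, 4)ᵀ
v_3 = (1, 0, 0)ᵀ

Let N = A − (6)·I. We want v_3 with N^3 v_3 = 0 but N^2 v_3 ≠ 0; then v_{j-1} := N · v_j for j = 3, …, 2.

Pick v_3 = (1, 0, 0)ᵀ.
Then v_2 = N · v_3 = (2, 7, 4)ᵀ.
Then v_1 = N · v_2 = (0, -2, 0)ᵀ.

Sanity check: (A − (6)·I) v_1 = (0, 0, 0)ᵀ = 0. ✓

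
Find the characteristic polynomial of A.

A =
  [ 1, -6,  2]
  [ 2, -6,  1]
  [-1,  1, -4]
x^3 + 9*x^2 + 27*x + 27

Expanding det(x·I − A) (e.g. by cofactor expansion or by noting that A is similar to its Jordan form J, which has the same characteristic polynomial as A) gives
  χ_A(x) = x^3 + 9*x^2 + 27*x + 27
which factors as (x + 3)^3. The eigenvalues (with algebraic multiplicities) are λ = -3 with multiplicity 3.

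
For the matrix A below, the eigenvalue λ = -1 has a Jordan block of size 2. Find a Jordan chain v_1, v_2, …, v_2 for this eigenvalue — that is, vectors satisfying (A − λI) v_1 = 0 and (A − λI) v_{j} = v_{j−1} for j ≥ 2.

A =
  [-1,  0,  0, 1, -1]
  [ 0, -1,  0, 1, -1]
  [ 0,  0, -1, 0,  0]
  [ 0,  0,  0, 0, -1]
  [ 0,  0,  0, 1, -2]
A Jordan chain for λ = -1 of length 2:
v_1 = (1, 1, 0, 1, 1)ᵀ
v_2 = (0, 0, 0, 1, 0)ᵀ

Let N = A − (-1)·I. We want v_2 with N^2 v_2 = 0 but N^1 v_2 ≠ 0; then v_{j-1} := N · v_j for j = 2, …, 2.

Pick v_2 = (0, 0, 0, 1, 0)ᵀ.
Then v_1 = N · v_2 = (1, 1, 0, 1, 1)ᵀ.

Sanity check: (A − (-1)·I) v_1 = (0, 0, 0, 0, 0)ᵀ = 0. ✓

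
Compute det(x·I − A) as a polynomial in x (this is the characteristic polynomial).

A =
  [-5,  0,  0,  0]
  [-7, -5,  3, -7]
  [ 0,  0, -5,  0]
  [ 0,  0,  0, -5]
x^4 + 20*x^3 + 150*x^2 + 500*x + 625

Expanding det(x·I − A) (e.g. by cofactor expansion or by noting that A is similar to its Jordan form J, which has the same characteristic polynomial as A) gives
  χ_A(x) = x^4 + 20*x^3 + 150*x^2 + 500*x + 625
which factors as (x + 5)^4. The eigenvalues (with algebraic multiplicities) are λ = -5 with multiplicity 4.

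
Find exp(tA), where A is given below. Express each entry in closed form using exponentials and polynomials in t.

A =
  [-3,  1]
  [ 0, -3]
e^{tA} =
  [exp(-3*t), t*exp(-3*t)]
  [0, exp(-3*t)]

Strategy: write A = P · J · P⁻¹ where J is a Jordan canonical form, so e^{tA} = P · e^{tJ} · P⁻¹, and e^{tJ} can be computed block-by-block.

A has Jordan form
J =
  [-3,  1]
  [ 0, -3]
(up to reordering of blocks).

Per-block formulas:
  For a 2×2 Jordan block J_2(-3): exp(t · J_2(-3)) = e^(-3t)·(I + t·N), where N is the 2×2 nilpotent shift.

After assembling e^{tJ} and conjugating by P, we get:

e^{tA} =
  [exp(-3*t), t*exp(-3*t)]
  [0, exp(-3*t)]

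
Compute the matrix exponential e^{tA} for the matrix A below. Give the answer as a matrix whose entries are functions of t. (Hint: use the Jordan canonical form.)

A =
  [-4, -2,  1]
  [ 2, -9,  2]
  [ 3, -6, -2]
e^{tA} =
  [t*exp(-5*t) + exp(-5*t), -2*t*exp(-5*t), t*exp(-5*t)]
  [2*t*exp(-5*t), -4*t*exp(-5*t) + exp(-5*t), 2*t*exp(-5*t)]
  [3*t*exp(-5*t), -6*t*exp(-5*t), 3*t*exp(-5*t) + exp(-5*t)]

Strategy: write A = P · J · P⁻¹ where J is a Jordan canonical form, so e^{tA} = P · e^{tJ} · P⁻¹, and e^{tJ} can be computed block-by-block.

A has Jordan form
J =
  [-5,  1,  0]
  [ 0, -5,  0]
  [ 0,  0, -5]
(up to reordering of blocks).

Per-block formulas:
  For a 2×2 Jordan block J_2(-5): exp(t · J_2(-5)) = e^(-5t)·(I + t·N), where N is the 2×2 nilpotent shift.
  For a 1×1 block at λ = -5: exp(t · [-5]) = [e^(-5t)].

After assembling e^{tJ} and conjugating by P, we get:

e^{tA} =
  [t*exp(-5*t) + exp(-5*t), -2*t*exp(-5*t), t*exp(-5*t)]
  [2*t*exp(-5*t), -4*t*exp(-5*t) + exp(-5*t), 2*t*exp(-5*t)]
  [3*t*exp(-5*t), -6*t*exp(-5*t), 3*t*exp(-5*t) + exp(-5*t)]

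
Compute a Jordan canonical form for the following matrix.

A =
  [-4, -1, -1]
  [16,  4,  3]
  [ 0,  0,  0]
J_3(0)

The characteristic polynomial is
  det(x·I − A) = x^3

Eigenvalues and multiplicities (the geometric multiplicity of λ is n − rank(A − λI), which equals the number of Jordan blocks for λ):
  λ = 0: algebraic multiplicity = 3, geometric multiplicity = 1

Determining the block sizes for each eigenvalue:
  λ = 0: one block (gm = 1), so the single block has size am = 3 → block sizes [3]

Assembling the blocks gives a Jordan form
J =
  [0, 1, 0]
  [0, 0, 1]
  [0, 0, 0]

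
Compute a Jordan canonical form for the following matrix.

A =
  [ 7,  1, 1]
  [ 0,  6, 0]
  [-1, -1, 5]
J_2(6) ⊕ J_1(6)

The characteristic polynomial is
  det(x·I − A) = x^3 - 18*x^2 + 108*x - 216 = (x - 6)^3

Eigenvalues and multiplicities (the geometric multiplicity of λ is n − rank(A − λI), which equals the number of Jordan blocks for λ):
  λ = 6: algebraic multiplicity = 3, geometric multiplicity = 2

Determining the block sizes for each eigenvalue:
  λ = 6: 2 blocks summing to 3 forces exactly one block of size 2 and the rest size 1 → block sizes [2, 1]

Assembling the blocks gives a Jordan form
J =
  [6, 1, 0]
  [0, 6, 0]
  [0, 0, 6]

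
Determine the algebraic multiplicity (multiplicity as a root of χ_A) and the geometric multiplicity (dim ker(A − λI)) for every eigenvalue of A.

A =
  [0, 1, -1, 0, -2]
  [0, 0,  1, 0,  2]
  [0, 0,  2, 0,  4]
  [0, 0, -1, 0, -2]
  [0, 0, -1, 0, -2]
λ = 0: alg = 5, geom = 3

Step 1 — factor the characteristic polynomial to read off the algebraic multiplicities:
  χ_A(x) = x^5

Step 2 — compute geometric multiplicities via the rank-nullity identity g(λ) = n − rank(A − λI):
  rank(A − (0)·I) = 2, so dim ker(A − (0)·I) = n − 2 = 3

Summary:
  λ = 0: algebraic multiplicity = 5, geometric multiplicity = 3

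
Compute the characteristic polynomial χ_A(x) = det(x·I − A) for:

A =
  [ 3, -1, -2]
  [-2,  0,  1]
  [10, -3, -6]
x^3 + 3*x^2 + 3*x + 1

Expanding det(x·I − A) (e.g. by cofactor expansion or by noting that A is similar to its Jordan form J, which has the same characteristic polynomial as A) gives
  χ_A(x) = x^3 + 3*x^2 + 3*x + 1
which factors as (x + 1)^3. The eigenvalues (with algebraic multiplicities) are λ = -1 with multiplicity 3.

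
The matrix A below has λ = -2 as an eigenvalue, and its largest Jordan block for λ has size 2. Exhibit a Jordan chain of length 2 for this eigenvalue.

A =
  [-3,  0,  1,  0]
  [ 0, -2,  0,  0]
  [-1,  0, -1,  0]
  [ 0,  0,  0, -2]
A Jordan chain for λ = -2 of length 2:
v_1 = (-1, 0, -1, 0)ᵀ
v_2 = (1, 0, 0, 0)ᵀ

Let N = A − (-2)·I. We want v_2 with N^2 v_2 = 0 but N^1 v_2 ≠ 0; then v_{j-1} := N · v_j for j = 2, …, 2.

Pick v_2 = (1, 0, 0, 0)ᵀ.
Then v_1 = N · v_2 = (-1, 0, -1, 0)ᵀ.

Sanity check: (A − (-2)·I) v_1 = (0, 0, 0, 0)ᵀ = 0. ✓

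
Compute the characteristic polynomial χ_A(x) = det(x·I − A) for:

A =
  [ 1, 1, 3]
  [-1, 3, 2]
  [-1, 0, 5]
x^3 - 9*x^2 + 27*x - 27

Expanding det(x·I − A) (e.g. by cofactor expansion or by noting that A is similar to its Jordan form J, which has the same characteristic polynomial as A) gives
  χ_A(x) = x^3 - 9*x^2 + 27*x - 27
which factors as (x - 3)^3. The eigenvalues (with algebraic multiplicities) are λ = 3 with multiplicity 3.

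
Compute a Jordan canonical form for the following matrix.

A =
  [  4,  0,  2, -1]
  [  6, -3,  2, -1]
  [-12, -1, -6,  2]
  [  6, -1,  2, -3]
J_3(-2) ⊕ J_1(-2)

The characteristic polynomial is
  det(x·I − A) = x^4 + 8*x^3 + 24*x^2 + 32*x + 16 = (x + 2)^4

Eigenvalues and multiplicities (the geometric multiplicity of λ is n − rank(A − λI), which equals the number of Jordan blocks for λ):
  λ = -2: algebraic multiplicity = 4, geometric multiplicity = 2

Determining the block sizes for each eigenvalue:
  λ = -2: with am = 4 and gm = 2, the partition is not yet determined (e.g. several partitions of 4 into 2 parts exist). Let N = A − (-2)·I. Computing rank(N^1) = 2, rank(N^2) = 1, rank(N^3) = 0; the number of blocks of size ≥ j is rank(N^{j−1}) − rank(N^j), giving [2, 1, 1]. So we have 1 block(s) of size 3, 1 block(s) of size 1 → block sizes [3, 1]

Assembling the blocks gives a Jordan form
J =
  [-2,  1,  0,  0]
  [ 0, -2,  1,  0]
  [ 0,  0, -2,  0]
  [ 0,  0,  0, -2]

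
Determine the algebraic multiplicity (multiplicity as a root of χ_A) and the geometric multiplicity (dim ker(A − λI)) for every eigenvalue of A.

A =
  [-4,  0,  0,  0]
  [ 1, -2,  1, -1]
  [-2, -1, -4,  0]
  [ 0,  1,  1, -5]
λ = -4: alg = 3, geom = 1; λ = -3: alg = 1, geom = 1

Step 1 — factor the characteristic polynomial to read off the algebraic multiplicities:
  χ_A(x) = (x + 3)*(x + 4)^3

Step 2 — compute geometric multiplicities via the rank-nullity identity g(λ) = n − rank(A − λI):
  rank(A − (-4)·I) = 3, so dim ker(A − (-4)·I) = n − 3 = 1
  rank(A − (-3)·I) = 3, so dim ker(A − (-3)·I) = n − 3 = 1

Summary:
  λ = -4: algebraic multiplicity = 3, geometric multiplicity = 1
  λ = -3: algebraic multiplicity = 1, geometric multiplicity = 1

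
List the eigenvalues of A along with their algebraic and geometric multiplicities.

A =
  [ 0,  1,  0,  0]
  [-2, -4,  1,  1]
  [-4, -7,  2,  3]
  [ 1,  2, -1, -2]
λ = -1: alg = 4, geom = 2

Step 1 — factor the characteristic polynomial to read off the algebraic multiplicities:
  χ_A(x) = (x + 1)^4

Step 2 — compute geometric multiplicities via the rank-nullity identity g(λ) = n − rank(A − λI):
  rank(A − (-1)·I) = 2, so dim ker(A − (-1)·I) = n − 2 = 2

Summary:
  λ = -1: algebraic multiplicity = 4, geometric multiplicity = 2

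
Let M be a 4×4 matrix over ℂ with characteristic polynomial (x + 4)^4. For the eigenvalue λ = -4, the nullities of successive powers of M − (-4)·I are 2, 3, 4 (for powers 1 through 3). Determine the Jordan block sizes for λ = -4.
Block sizes for λ = -4: [3, 1]

From the dimensions of kernels of powers, the number of Jordan blocks of size at least j is d_j − d_{j−1} where d_j = dim ker(N^j) (with d_0 = 0). Computing the differences gives [2, 1, 1].
The number of blocks of size exactly k is (#blocks of size ≥ k) − (#blocks of size ≥ k + 1), so the partition is: 1 block(s) of size 1, 1 block(s) of size 3.
In nonincreasing order the block sizes are [3, 1].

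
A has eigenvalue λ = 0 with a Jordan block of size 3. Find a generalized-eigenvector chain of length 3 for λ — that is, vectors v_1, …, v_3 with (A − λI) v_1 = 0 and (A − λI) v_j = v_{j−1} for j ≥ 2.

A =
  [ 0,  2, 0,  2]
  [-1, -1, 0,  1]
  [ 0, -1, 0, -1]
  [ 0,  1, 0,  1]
A Jordan chain for λ = 0 of length 3:
v_1 = (-2, 1, 1, -1)ᵀ
v_2 = (0, -1, 0, 0)ᵀ
v_3 = (1, 0, 0, 0)ᵀ

Let N = A − (0)·I. We want v_3 with N^3 v_3 = 0 but N^2 v_3 ≠ 0; then v_{j-1} := N · v_j for j = 3, …, 2.

Pick v_3 = (1, 0, 0, 0)ᵀ.
Then v_2 = N · v_3 = (0, -1, 0, 0)ᵀ.
Then v_1 = N · v_2 = (-2, 1, 1, -1)ᵀ.

Sanity check: (A − (0)·I) v_1 = (0, 0, 0, 0)ᵀ = 0. ✓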